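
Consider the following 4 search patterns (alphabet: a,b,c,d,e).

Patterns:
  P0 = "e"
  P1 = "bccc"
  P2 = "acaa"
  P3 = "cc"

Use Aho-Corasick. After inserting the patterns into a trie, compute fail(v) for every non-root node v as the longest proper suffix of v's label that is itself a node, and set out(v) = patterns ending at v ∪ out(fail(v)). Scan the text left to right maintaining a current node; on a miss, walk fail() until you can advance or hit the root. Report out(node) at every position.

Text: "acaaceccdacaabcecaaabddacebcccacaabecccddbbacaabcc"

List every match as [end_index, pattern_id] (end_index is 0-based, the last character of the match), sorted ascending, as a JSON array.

Construct AC machine:
Trie nodes:
  0='ε' goto a→6 b→2 c→10 e→1
  1='e' goto ·  [P0 ends]
  2='b' goto c→3
  3='bc' goto c→4
  4='bcc' goto c→5
  5='bccc' goto ·  [P1 ends]
  6='a' goto c→7
  7='ac' goto a→8
  8='aca' goto a→9
  9='acaa' goto ·  [P2 ends]
  10='c' goto c→11
  11='cc' goto ·  [P3 ends]

Failure links (BFS by depth):
  n1('e'): parent n0 fail=0; on 'e' 0 → fail=0;  out {0}∪∅={0}
  n2('b'): parent n0 fail=0; on 'b' 0 → fail=0;  out ∅∪∅=∅
  n6('a'): parent n0 fail=0; on 'a' 0 → fail=0;  out ∅∪∅=∅
  n10('c'): parent n0 fail=0; on 'c' 0 → fail=0;  out ∅∪∅=∅
  n3('bc'): parent n2 fail=0; on 'c' 0 → fail=10;  out ∅∪∅=∅
  n7('ac'): parent n6 fail=0; on 'c' 0 → fail=10;  out ∅∪∅=∅
  n11('cc'): parent n10 fail=0; on 'c' 0 → fail=10;  out {3}∪∅={3}
  n4('bcc'): parent n3 fail=10; on 'c' 10 → fail=11;  out ∅∪{3}={3}
  n8('aca'): parent n7 fail=10; on 'a' 10→0 → fail=6;  out ∅∪∅=∅
  n5('bccc'): parent n4 fail=11; on 'c' 11→10 → fail=11;  out {1}∪{3}={1,3}
  n9('acaa'): parent n8 fail=6; on 'a' 6→0 → fail=6;  out {2}∪∅={2}

Scan:
i=0 'a': node 0→6
i=1 'c': node 6→7
i=2 'a': node 7→8
i=3 'a': node 8→9  emit P2@[0:3]
i=4 'c': node 9→7 (fail-walked)
i=5 'e': node 7→1 (fail-walked)  emit P0@[5:5]
i=6 'c': node 1→10 (fail-walked)
i=7 'c': node 10→11  emit P3@[6:7]
i=8 'd': node 11→0 (fail-walked)
i=9 'a': node 0→6
i=10 'c': node 6→7
i=11 'a': node 7→8
i=12 'a': node 8→9  emit P2@[9:12]
i=13 'b': node 9→2 (fail-walked)
i=14 'c': node 2→3
i=15 'e': node 3→1 (fail-walked)  emit P0@[15:15]
i=16 'c': node 1→10 (fail-walked)
i=17 'a': node 10→6 (fail-walked)
i=18 'a': node 6→6 (fail-walked)
i=19 'a': node 6→6 (fail-walked)
i=20 'b': node 6→2 (fail-walked)
i=21 'd': node 2→0 (fail-walked)
i=22 'd': node 0→0
i=23 'a': node 0→6
i=24 'c': node 6→7
i=25 'e': node 7→1 (fail-walked)  emit P0@[25:25]
i=26 'b': node 1→2 (fail-walked)
i=27 'c': node 2→3
i=28 'c': node 3→4  emit P3@[27:28]
i=29 'c': node 4→5  emit P1@[26:29],P3@[28:29]
i=30 'a': node 5→6 (fail-walked)
i=31 'c': node 6→7
i=32 'a': node 7→8
i=33 'a': node 8→9  emit P2@[30:33]
i=34 'b': node 9→2 (fail-walked)
i=35 'e': node 2→1 (fail-walked)  emit P0@[35:35]
i=36 'c': node 1→10 (fail-walked)
i=37 'c': node 10→11  emit P3@[36:37]
i=38 'c': node 11→11 (fail-walked)  emit P3@[37:38]
i=39 'd': node 11→0 (fail-walked)
i=40 'd': node 0→0
i=41 'b': node 0→2
i=42 'b': node 2→2 (fail-walked)
i=43 'a': node 2→6 (fail-walked)
i=44 'c': node 6→7
i=45 'a': node 7→8
i=46 'a': node 8→9  emit P2@[43:46]
i=47 'b': node 9→2 (fail-walked)
i=48 'c': node 2→3
i=49 'c': node 3→4  emit P3@[48:49]

Matches: [[3,2],[5,0],[7,3],[12,2],[15,0],[25,0],[28,3],[29,1],[29,3],[33,2],[35,0],[37,3],[38,3],[46,2],[49,3]]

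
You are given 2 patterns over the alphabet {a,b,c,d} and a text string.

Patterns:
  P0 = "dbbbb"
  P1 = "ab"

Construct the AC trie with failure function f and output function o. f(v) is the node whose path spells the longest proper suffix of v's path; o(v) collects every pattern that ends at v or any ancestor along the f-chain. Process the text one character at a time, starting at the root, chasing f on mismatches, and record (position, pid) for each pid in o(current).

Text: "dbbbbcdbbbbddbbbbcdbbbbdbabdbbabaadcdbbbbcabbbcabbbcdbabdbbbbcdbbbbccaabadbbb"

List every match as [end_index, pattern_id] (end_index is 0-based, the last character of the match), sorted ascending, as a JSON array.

Build:
Trie (insert patterns):
  n0 'ε': a→6 d→1
  n1 'd': b→2
  n2 'db': b→3
  n3 'dbb': b→4
  n4 'dbbb': b→5
  n5 'dbbbb': ·  ←P0
  n6 'a': b→7
  n7 'ab': ·  ←P1

BFS fail/out derivation:
  fail(1) 'd': from fail(0)=0 chase 'd': 0 ⇒ 0;  out=∅∪out(0)=∅
  fail(6) 'a': from fail(0)=0 chase 'a': 0 ⇒ 0;  out=∅∪out(0)=∅
  fail(2) 'db': from fail(1)=0 chase 'b': 0 ⇒ 0;  out=∅∪out(0)=∅
  fail(7) 'ab': from fail(6)=0 chase 'b': 0 ⇒ 0;  out={1}∪out(0)={1}
  fail(3) 'dbb': from fail(2)=0 chase 'b': 0 ⇒ 0;  out=∅∪out(0)=∅
  fail(4) 'dbbb': from fail(3)=0 chase 'b': 0 ⇒ 0;  out=∅∪out(0)=∅
  fail(5) 'dbbbb': from fail(4)=0 chase 'b': 0 ⇒ 0;  out={0}∪out(0)={0}

Text stream:
[0] read 'd'  n0⇒n1
[1] read 'b'  n1⇒n2
[2] read 'b'  n2⇒n3
[3] read 'b'  n3⇒n4
[4] read 'b'  n4⇒n5  ** P0@[0:4]
[5] read 'c'  n5⇒n0 ·f
[6] read 'd'  n0⇒n1
[7] read 'b'  n1⇒n2
[8] read 'b'  n2⇒n3
[9] read 'b'  n3⇒n4
[10] read 'b'  n4⇒n5  ** P0@[6:10]
[11] read 'd'  n5⇒n1 ·f
[12] read 'd'  n1⇒n1 ·f
[13] read 'b'  n1⇒n2
[14] read 'b'  n2⇒n3
[15] read 'b'  n3⇒n4
[16] read 'b'  n4⇒n5  ** P0@[12:16]
[17] read 'c'  n5⇒n0 ·f
[18] read 'd'  n0⇒n1
[19] read 'b'  n1⇒n2
[20] read 'b'  n2⇒n3
[21] read 'b'  n3⇒n4
[22] read 'b'  n4⇒n5  ** P0@[18:22]
[23] read 'd'  n5⇒n1 ·f
[24] read 'b'  n1⇒n2
[25] read 'a'  n2⇒n6 ·f
[26] read 'b'  n6⇒n7  ** P1@[25:26]
[27] read 'd'  n7⇒n1 ·f
[28] read 'b'  n1⇒n2
[29] read 'b'  n2⇒n3
[30] read 'a'  n3⇒n6 ·f
[31] read 'b'  n6⇒n7  ** P1@[30:31]
[32] read 'a'  n7⇒n6 ·f
[33] read 'a'  n6⇒n6 ·f
[34] read 'd'  n6⇒n1 ·f
[35] read 'c'  n1⇒n0 ·f
[36] read 'd'  n0⇒n1
[37] read 'b'  n1⇒n2
[38] read 'b'  n2⇒n3
[39] read 'b'  n3⇒n4
[40] read 'b'  n4⇒n5  ** P0@[36:40]
[41] read 'c'  n5⇒n0 ·f
[42] read 'a'  n0⇒n6
[43] read 'b'  n6⇒n7  ** P1@[42:43]
[44] read 'b'  n7⇒n0 ·f
[45] read 'b'  n0⇒n0
[46] read 'c'  n0⇒n0
[47] read 'a'  n0⇒n6
[48] read 'b'  n6⇒n7  ** P1@[47:48]
[49] read 'b'  n7⇒n0 ·f
[50] read 'b'  n0⇒n0
[51] read 'c'  n0⇒n0
[52] read 'd'  n0⇒n1
[53] read 'b'  n1⇒n2
[54] read 'a'  n2⇒n6 ·f
[55] read 'b'  n6⇒n7  ** P1@[54:55]
[56] read 'd'  n7⇒n1 ·f
[57] read 'b'  n1⇒n2
[58] read 'b'  n2⇒n3
[59] read 'b'  n3⇒n4
[60] read 'b'  n4⇒n5  ** P0@[56:60]
[61] read 'c'  n5⇒n0 ·f
[62] read 'd'  n0⇒n1
[63] read 'b'  n1⇒n2
[64] read 'b'  n2⇒n3
[65] read 'b'  n3⇒n4
[66] read 'b'  n4⇒n5  ** P0@[62:66]
[67] read 'c'  n5⇒n0 ·f
[68] read 'c'  n0⇒n0
[69] read 'a'  n0⇒n6
[70] read 'a'  n6⇒n6 ·f
[71] read 'b'  n6⇒n7  ** P1@[70:71]
[72] read 'a'  n7⇒n6 ·f
[73] read 'd'  n6⇒n1 ·f
[74] read 'b'  n1⇒n2
[75] read 'b'  n2⇒n3
[76] read 'b'  n3⇒n4

All matches (sorted): [[4,0],[10,0],[16,0],[22,0],[26,1],[31,1],[40,0],[43,1],[48,1],[55,1],[60,0],[66,0],[71,1]]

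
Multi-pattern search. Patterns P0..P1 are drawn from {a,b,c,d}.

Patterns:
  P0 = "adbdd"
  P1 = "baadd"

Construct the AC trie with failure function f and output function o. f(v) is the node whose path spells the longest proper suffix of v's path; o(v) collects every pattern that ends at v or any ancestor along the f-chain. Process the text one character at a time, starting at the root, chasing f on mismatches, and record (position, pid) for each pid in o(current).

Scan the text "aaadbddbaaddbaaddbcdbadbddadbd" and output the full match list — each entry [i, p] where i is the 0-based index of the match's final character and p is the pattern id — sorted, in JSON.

Construct AC machine:
Trie nodes:
  0='ε' goto a→1 b→6
  1='a' goto d→2
  2='ad' goto b→3
  3='adb' goto d→4
  4='adbd' goto d→5
  5='adbdd' goto ·  ←P0
  6='b' goto a→7
  7='ba' goto a→8
  8='baa' goto d→9
  9='baad' goto d→10
  10='baadd' goto ·  ←P1

Failure links (BFS by depth):
  fail(1) 'a': from fail(0)=0 chase 'a': 0 ⇒ 0;  out=∅∪out(0)=∅
  fail(6) 'b': from fail(0)=0 chase 'b': 0 ⇒ 0;  out=∅∪out(0)=∅
  fail(2) 'ad': from fail(1)=0 chase 'd': 0 ⇒ 0;  out=∅∪out(0)=∅
  fail(7) 'ba': from fail(6)=0 chase 'a': 0 ⇒ 1;  out=∅∪out(1)=∅
  fail(3) 'adb': from fail(2)=0 chase 'b': 0 ⇒ 6;  out=∅∪out(6)=∅
  fail(8) 'baa': from fail(7)=1 chase 'a': 1→0 ⇒ 1;  out=∅∪out(1)=∅
  fail(4) 'adbd': from fail(3)=6 chase 'd': 6→0 ⇒ 0;  out=∅∪out(0)=∅
  fail(9) 'baad': from fail(8)=1 chase 'd': 1 ⇒ 2;  out=∅∪out(2)=∅
  fail(5) 'adbdd': from fail(4)=0 chase 'd': 0 ⇒ 0;  out={0}∪out(0)={0}
  fail(10) 'baadd': from fail(9)=2 chase 'd': 2→0 ⇒ 0;  out={1}∪out(0)={1}

Text stream:
[0] read 'a'  n0⇒n1
[1] read 'a'  n1⇒n1 (via fail)
[2] read 'a'  n1⇒n1 (via fail)
[3] read 'd'  n1⇒n2
[4] read 'b'  n2⇒n3
[5] read 'd'  n3⇒n4
[6] read 'd'  n4⇒n5  emit P0@[2:6]
[7] read 'b'  n5⇒n6 (via fail)
[8] read 'a'  n6⇒n7
[9] read 'a'  n7⇒n8
[10] read 'd'  n8⇒n9
[11] read 'd'  n9⇒n10  emit P1@[7:11]
[12] read 'b'  n10⇒n6 (via fail)
[13] read 'a'  n6⇒n7
[14] read 'a'  n7⇒n8
[15] read 'd'  n8⇒n9
[16] read 'd'  n9⇒n10  emit P1@[12:16]
[17] read 'b'  n10⇒n6 (via fail)
[18] read 'c'  n6⇒n0 (via fail)
[19] read 'd'  n0⇒n0
[20] read 'b'  n0⇒n6
[21] read 'a'  n6⇒n7
[22] read 'd'  n7⇒n2 (via fail)
[23] read 'b'  n2⇒n3
[24] read 'd'  n3⇒n4
[25] read 'd'  n4⇒n5  emit P0@[21:25]
[26] read 'a'  n5⇒n1 (via fail)
[27] read 'd'  n1⇒n2
[28] read 'b'  n2⇒n3
[29] read 'd'  n3⇒n4

All matches (sorted): [[6,0],[11,1],[16,1],[25,0]]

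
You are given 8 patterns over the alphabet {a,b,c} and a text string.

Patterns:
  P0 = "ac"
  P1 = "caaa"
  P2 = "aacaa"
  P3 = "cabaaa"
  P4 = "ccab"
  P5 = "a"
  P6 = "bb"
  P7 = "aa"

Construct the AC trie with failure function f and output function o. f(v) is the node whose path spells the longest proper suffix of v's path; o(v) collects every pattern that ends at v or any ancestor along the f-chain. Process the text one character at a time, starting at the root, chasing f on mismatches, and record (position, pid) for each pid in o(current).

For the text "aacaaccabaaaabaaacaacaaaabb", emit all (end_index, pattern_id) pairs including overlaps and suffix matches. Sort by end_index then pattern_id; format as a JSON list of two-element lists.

Build:
Trie (insert patterns):
  n0 'ε': a→1 b→18 c→3
  n1 'a': a→7 c→2  [P5 ends]
  n2 'ac': ·  [P0 ends]
  n3 'c': a→4 c→15
  n4 'ca': a→5 b→11
  n5 'caa': a→6
  n6 'caaa': ·  [P1 ends]
  n7 'aa': c→8  [P7 ends]
  n8 'aac': a→9
  n9 'aaca': a→10
  n10 'aacaa': ·  [P2 ends]
  n11 'cab': a→12
  n12 'caba': a→13
  n13 'cabaa': a→14
  n14 'cabaaa': ·  [P3 ends]
  n15 'cc': a→16
  n16 'cca': b→17
  n17 'ccab': ·  [P4 ends]
  n18 'b': b→19
  n19 'bb': ·  [P6 ends]

Failure links (BFS by depth):
  fail(1) 'a': from fail(0)=0 chase 'a': 0 ⇒ 0;  out={5}∪out(0)={5}
  fail(3) 'c': from fail(0)=0 chase 'c': 0 ⇒ 0;  out=∅∪out(0)=∅
  fail(18) 'b': from fail(0)=0 chase 'b': 0 ⇒ 0;  out=∅∪out(0)=∅
  fail(2) 'ac': from fail(1)=0 chase 'c': 0 ⇒ 3;  out={0}∪out(3)={0}
  fail(4) 'ca': from fail(3)=0 chase 'a': 0 ⇒ 1;  out=∅∪out(1)={5}
  fail(7) 'aa': from fail(1)=0 chase 'a': 0 ⇒ 1;  out={7}∪out(1)={5,7}
  fail(15) 'cc': from fail(3)=0 chase 'c': 0 ⇒ 3;  out=∅∪out(3)=∅
  fail(19) 'bb': from fail(18)=0 chase 'b': 0 ⇒ 18;  out={6}∪out(18)={6}
  fail(5) 'caa': from fail(4)=1 chase 'a': 1 ⇒ 7;  out=∅∪out(7)={5,7}
  fail(8) 'aac': from fail(7)=1 chase 'c': 1 ⇒ 2;  out=∅∪out(2)={0}
  fail(11) 'cab': from fail(4)=1 chase 'b': 1→0 ⇒ 18;  out=∅∪out(18)=∅
  fail(16) 'cca': from fail(15)=3 chase 'a': 3 ⇒ 4;  out=∅∪out(4)={5}
  fail(6) 'caaa': from fail(5)=7 chase 'a': 7→1 ⇒ 7;  out={1}∪out(7)={1,5,7}
  fail(9) 'aaca': from fail(8)=2 chase 'a': 2→3 ⇒ 4;  out=∅∪out(4)={5}
  fail(12) 'caba': from fail(11)=18 chase 'a': 18→0 ⇒ 1;  out=∅∪out(1)={5}
  fail(17) 'ccab': from fail(16)=4 chase 'b': 4 ⇒ 11;  out={4}∪out(11)={4}
  fail(10) 'aacaa': from fail(9)=4 chase 'a': 4 ⇒ 5;  out={2}∪out(5)={2,5,7}
  fail(13) 'cabaa': from fail(12)=1 chase 'a': 1 ⇒ 7;  out=∅∪out(7)={5,7}
  fail(14) 'cabaaa': from fail(13)=7 chase 'a': 7→1 ⇒ 7;  out={3}∪out(7)={3,5,7}

Run:
[0] read 'a'  n0⇒n1  ** P5@[0:0]
[1] read 'a'  n1⇒n7  ** P5@[1:1],P7@[0:1]
[2] read 'c'  n7⇒n8  ** P0@[1:2]
[3] read 'a'  n8⇒n9  ** P5@[3:3]
[4] read 'a'  n9⇒n10  ** P2@[0:4],P5@[4:4],P7@[3:4]
[5] read 'c'  n10⇒n8 ·f  ** P0@[4:5]
[6] read 'c'  n8⇒n15 ·f
[7] read 'a'  n15⇒n16  ** P5@[7:7]
[8] read 'b'  n16⇒n17  ** P4@[5:8]
[9] read 'a'  n17⇒n12 ·f  ** P5@[9:9]
[10] read 'a'  n12⇒n13  ** P5@[10:10],P7@[9:10]
[11] read 'a'  n13⇒n14  ** P3@[6:11],P5@[11:11],P7@[10:11]
[12] read 'a'  n14⇒n7 ·f  ** P5@[12:12],P7@[11:12]
[13] read 'b'  n7⇒n18 ·f
[14] read 'a'  n18⇒n1 ·f  ** P5@[14:14]
[15] read 'a'  n1⇒n7  ** P5@[15:15],P7@[14:15]
[16] read 'a'  n7⇒n7 ·f  ** P5@[16:16],P7@[15:16]
[17] read 'c'  n7⇒n8  ** P0@[16:17]
[18] read 'a'  n8⇒n9  ** P5@[18:18]
[19] read 'a'  n9⇒n10  ** P2@[15:19],P5@[19:19],P7@[18:19]
[20] read 'c'  n10⇒n8 ·f  ** P0@[19:20]
[21] read 'a'  n8⇒n9  ** P5@[21:21]
[22] read 'a'  n9⇒n10  ** P2@[18:22],P5@[22:22],P7@[21:22]
[23] read 'a'  n10⇒n6 ·f  ** P1@[20:23],P5@[23:23],P7@[22:23]
[24] read 'a'  n6⇒n7 ·f  ** P5@[24:24],P7@[23:24]
[25] read 'b'  n7⇒n18 ·f
[26] read 'b'  n18⇒n19  ** P6@[25:26]

All matches (sorted): [[0,5],[1,5],[1,7],[2,0],[3,5],[4,2],[4,5],[4,7],[5,0],[7,5],[8,4],[9,5],[10,5],[10,7],[11,3],[11,5],[11,7],[12,5],[12,7],[14,5],[15,5],[15,7],[16,5],[16,7],[17,0],[18,5],[19,2],[19,5],[19,7],[20,0],[21,5],[22,2],[22,5],[22,7],[23,1],[23,5],[23,7],[24,5],[24,7],[26,6]]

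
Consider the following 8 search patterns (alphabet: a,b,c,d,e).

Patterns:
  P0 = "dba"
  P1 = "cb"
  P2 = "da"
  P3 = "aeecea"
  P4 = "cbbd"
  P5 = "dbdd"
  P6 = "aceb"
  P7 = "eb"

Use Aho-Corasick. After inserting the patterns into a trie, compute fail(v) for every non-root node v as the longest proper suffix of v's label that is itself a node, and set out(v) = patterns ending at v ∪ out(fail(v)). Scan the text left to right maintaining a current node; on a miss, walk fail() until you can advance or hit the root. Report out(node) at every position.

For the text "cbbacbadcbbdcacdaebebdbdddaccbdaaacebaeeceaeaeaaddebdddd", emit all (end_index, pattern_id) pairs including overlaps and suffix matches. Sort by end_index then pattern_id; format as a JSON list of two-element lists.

Construct AC machine:
Trie nodes:
  0='ε' goto a→7 c→4 d→1 e→20
  1='d' goto a→6 b→2
  2='db' goto a→3 d→15
  3='dba' goto ·  [P0 ends]
  4='c' goto b→5
  5='cb' goto b→13  [P1 ends]
  6='da' goto ·  [P2 ends]
  7='a' goto c→17 e→8
  8='ae' goto e→9
  9='aee' goto c→10
  10='aeec' goto e→11
  11='aeece' goto a→12
  12='aeecea' goto ·  [P3 ends]
  13='cbb' goto d→14
  14='cbbd' goto ·  [P4 ends]
  15='dbd' goto d→16
  16='dbdd' goto ·  [P5 ends]
  17='ac' goto e→18
  18='ace' goto b→19
  19='aceb' goto ·  [P6 ends]
  20='e' goto b→21
  21='eb' goto ·  [P7 ends]

BFS fail/out derivation:
  n1('d'): parent n0 fail=0; on 'd' 0 → fail=0;  out ∅∪∅=∅
  n4('c'): parent n0 fail=0; on 'c' 0 → fail=0;  out ∅∪∅=∅
  n7('a'): parent n0 fail=0; on 'a' 0 → fail=0;  out ∅∪∅=∅
  n20('e'): parent n0 fail=0; on 'e' 0 → fail=0;  out ∅∪∅=∅
  n2('db'): parent n1 fail=0; on 'b' 0 → fail=0;  out ∅∪∅=∅
  n5('cb'): parent n4 fail=0; on 'b' 0 → fail=0;  out {1}∪∅={1}
  n6('da'): parent n1 fail=0; on 'a' 0 → fail=7;  out {2}∪∅={2}
  n8('ae'): parent n7 fail=0; on 'e' 0 → fail=20;  out ∅∪∅=∅
  n17('ac'): parent n7 fail=0; on 'c' 0 → fail=4;  out ∅∪∅=∅
  n21('eb'): parent n20 fail=0; on 'b' 0 → fail=0;  out {7}∪∅={7}
  n3('dba'): parent n2 fail=0; on 'a' 0 → fail=7;  out {0}∪∅={0}
  n9('aee'): parent n8 fail=20; on 'e' 20→0 → fail=20;  out ∅∪∅=∅
  n13('cbb'): parent n5 fail=0; on 'b' 0 → fail=0;  out ∅∪∅=∅
  n15('dbd'): parent n2 fail=0; on 'd' 0 → fail=1;  out ∅∪∅=∅
  n18('ace'): parent n17 fail=4; on 'e' 4→0 → fail=20;  out ∅∪∅=∅
  n10('aeec'): parent n9 fail=20; on 'c' 20→0 → fail=4;  out ∅∪∅=∅
  n14('cbbd'): parent n13 fail=0; on 'd' 0 → fail=1;  out {4}∪∅={4}
  n16('dbdd'): parent n15 fail=1; on 'd' 1→0 → fail=1;  out {5}∪∅={5}
  n19('aceb'): parent n18 fail=20; on 'b' 20 → fail=21;  out {6}∪{7}={6,7}
  n11('aeece'): parent n10 fail=4; on 'e' 4→0 → fail=20;  out ∅∪∅=∅
  n12('aeecea'): parent n11 fail=20; on 'a' 20→0 → fail=7;  out {3}∪∅={3}

Run:
[0] read 'c'  n0⇒n4
[1] read 'b'  n4⇒n5  emit P1@[0:1]
[2] read 'b'  n5⇒n13
[3] read 'a'  n13⇒n7 (fail-walked)
[4] read 'c'  n7⇒n17
[5] read 'b'  n17⇒n5 (fail-walked)  emit P1@[4:5]
[6] read 'a'  n5⇒n7 (fail-walked)
[7] read 'd'  n7⇒n1 (fail-walked)
[8] read 'c'  n1⇒n4 (fail-walked)
[9] read 'b'  n4⇒n5  emit P1@[8:9]
[10] read 'b'  n5⇒n13
[11] read 'd'  n13⇒n14  emit P4@[8:11]
[12] read 'c'  n14⇒n4 (fail-walked)
[13] read 'a'  n4⇒n7 (fail-walked)
[14] read 'c'  n7⇒n17
[15] read 'd'  n17⇒n1 (fail-walked)
[16] read 'a'  n1⇒n6  emit P2@[15:16]
[17] read 'e'  n6⇒n8 (fail-walked)
[18] read 'b'  n8⇒n21 (fail-walked)  emit P7@[17:18]
[19] read 'e'  n21⇒n20 (fail-walked)
[20] read 'b'  n20⇒n21  emit P7@[19:20]
[21] read 'd'  n21⇒n1 (fail-walked)
[22] read 'b'  n1⇒n2
[23] read 'd'  n2⇒n15
[24] read 'd'  n15⇒n16  emit P5@[21:24]
[25] read 'd'  n16⇒n1 (fail-walked)
[26] read 'a'  n1⇒n6  emit P2@[25:26]
[27] read 'c'  n6⇒n17 (fail-walked)
[28] read 'c'  n17⇒n4 (fail-walked)
[29] read 'b'  n4⇒n5  emit P1@[28:29]
[30] read 'd'  n5⇒n1 (fail-walked)
[31] read 'a'  n1⇒n6  emit P2@[30:31]
[32] read 'a'  n6⇒n7 (fail-walked)
[33] read 'a'  n7⇒n7 (fail-walked)
[34] read 'c'  n7⇒n17
[35] read 'e'  n17⇒n18
[36] read 'b'  n18⇒n19  emit P6@[33:36],P7@[35:36]
[37] read 'a'  n19⇒n7 (fail-walked)
[38] read 'e'  n7⇒n8
[39] read 'e'  n8⇒n9
[40] read 'c'  n9⇒n10
[41] read 'e'  n10⇒n11
[42] read 'a'  n11⇒n12  emit P3@[37:42]
[43] read 'e'  n12⇒n8 (fail-walked)
[44] read 'a'  n8⇒n7 (fail-walked)
[45] read 'e'  n7⇒n8
[46] read 'a'  n8⇒n7 (fail-walked)
[47] read 'a'  n7⇒n7 (fail-walked)
[48] read 'd'  n7⇒n1 (fail-walked)
[49] read 'd'  n1⇒n1 (fail-walked)
[50] read 'e'  n1⇒n20 (fail-walked)
[51] read 'b'  n20⇒n21  emit P7@[50:51]
[52] read 'd'  n21⇒n1 (fail-walked)
[53] read 'd'  n1⇒n1 (fail-walked)
[54] read 'd'  n1⇒n1 (fail-walked)
[55] read 'd'  n1⇒n1 (fail-walked)

Result: [[1,1],[5,1],[9,1],[11,4],[16,2],[18,7],[20,7],[24,5],[26,2],[29,1],[31,2],[36,6],[36,7],[42,3],[51,7]]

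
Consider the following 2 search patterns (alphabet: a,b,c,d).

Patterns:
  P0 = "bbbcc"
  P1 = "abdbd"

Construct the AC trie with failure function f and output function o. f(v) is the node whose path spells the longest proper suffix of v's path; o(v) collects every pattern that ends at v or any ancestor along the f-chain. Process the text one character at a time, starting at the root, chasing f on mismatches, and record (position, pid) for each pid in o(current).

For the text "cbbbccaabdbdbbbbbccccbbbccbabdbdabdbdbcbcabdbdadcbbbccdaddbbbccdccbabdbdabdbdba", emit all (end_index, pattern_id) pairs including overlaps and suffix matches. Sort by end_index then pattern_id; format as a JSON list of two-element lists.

Construct AC machine:
Trie (insert patterns):
  n0 'ε': a→6 b→1
  n1 'b': b→2
  n2 'bb': b→3
  n3 'bbb': c→4
  n4 'bbbc': c→5
  n5 'bbbcc': ·  ←P0
  n6 'a': b→7
  n7 'ab': d→8
  n8 'abd': b→9
  n9 'abdb': d→10
  n10 'abdbd': ·  ←P1

Failure links (BFS by depth):
  fail(1) 'b': from fail(0)=0 chase 'b': 0 ⇒ 0;  out=∅∪out(0)=∅
  fail(6) 'a': from fail(0)=0 chase 'a': 0 ⇒ 0;  out=∅∪out(0)=∅
  fail(2) 'bb': from fail(1)=0 chase 'b': 0 ⇒ 1;  out=∅∪out(1)=∅
  fail(7) 'ab': from fail(6)=0 chase 'b': 0 ⇒ 1;  out=∅∪out(1)=∅
  fail(3) 'bbb': from fail(2)=1 chase 'b': 1 ⇒ 2;  out=∅∪out(2)=∅
  fail(8) 'abd': from fail(7)=1 chase 'd': 1→0 ⇒ 0;  out=∅∪out(0)=∅
  fail(4) 'bbbc': from fail(3)=2 chase 'c': 2→1→0 ⇒ 0;  out=∅∪out(0)=∅
  fail(9) 'abdb': from fail(8)=0 chase 'b': 0 ⇒ 1;  out=∅∪out(1)=∅
  fail(5) 'bbbcc': from fail(4)=0 chase 'c': 0 ⇒ 0;  out={0}∪out(0)={0}
  fail(10) 'abdbd': from fail(9)=1 chase 'd': 1→0 ⇒ 0;  out={1}∪out(0)={1}

Text stream:
i=0 'c': node 0→0
i=1 'b': node 0→1
i=2 'b': node 1→2
i=3 'b': node 2→3
i=4 'c': node 3→4
i=5 'c': node 4→5  emit P0@[1:5]
i=6 'a': node 5→6 (fail-walked)
i=7 'a': node 6→6 (fail-walked)
i=8 'b': node 6→7
i=9 'd': node 7→8
i=10 'b': node 8→9
i=11 'd': node 9→10  emit P1@[7:11]
i=12 'b': node 10→1 (fail-walked)
i=13 'b': node 1→2
i=14 'b': node 2→3
i=15 'b': node 3→3 (fail-walked)
i=16 'b': node 3→3 (fail-walked)
i=17 'c': node 3→4
i=18 'c': node 4→5  emit P0@[14:18]
i=19 'c': node 5→0 (fail-walked)
i=20 'c': node 0→0
i=21 'b': node 0→1
i=22 'b': node 1→2
i=23 'b': node 2→3
i=24 'c': node 3→4
i=25 'c': node 4→5  emit P0@[21:25]
i=26 'b': node 5→1 (fail-walked)
i=27 'a': node 1→6 (fail-walked)
i=28 'b': node 6→7
i=29 'd': node 7→8
i=30 'b': node 8→9
i=31 'd': node 9→10  emit P1@[27:31]
i=32 'a': node 10→6 (fail-walked)
i=33 'b': node 6→7
i=34 'd': node 7→8
i=35 'b': node 8→9
i=36 'd': node 9→10  emit P1@[32:36]
i=37 'b': node 10→1 (fail-walked)
i=38 'c': node 1→0 (fail-walked)
i=39 'b': node 0→1
i=40 'c': node 1→0 (fail-walked)
i=41 'a': node 0→6
i=42 'b': node 6→7
i=43 'd': node 7→8
i=44 'b': node 8→9
i=45 'd': node 9→10  emit P1@[41:45]
i=46 'a': node 10→6 (fail-walked)
i=47 'd': node 6→0 (fail-walked)
i=48 'c': node 0→0
i=49 'b': node 0→1
i=50 'b': node 1→2
i=51 'b': node 2→3
i=52 'c': node 3→4
i=53 'c': node 4→5  emit P0@[49:53]
i=54 'd': node 5→0 (fail-walked)
i=55 'a': node 0→6
i=56 'd': node 6→0 (fail-walked)
i=57 'd': node 0→0
i=58 'b': node 0→1
i=59 'b': node 1→2
i=60 'b': node 2→3
i=61 'c': node 3→4
i=62 'c': node 4→5  emit P0@[58:62]
i=63 'd': node 5→0 (fail-walked)
i=64 'c': node 0→0
i=65 'c': node 0→0
i=66 'b': node 0→1
i=67 'a': node 1→6 (fail-walked)
i=68 'b': node 6→7
i=69 'd': node 7→8
i=70 'b': node 8→9
i=71 'd': node 9→10  emit P1@[67:71]
i=72 'a': node 10→6 (fail-walked)
i=73 'b': node 6→7
i=74 'd': node 7→8
i=75 'b': node 8→9
i=76 'd': node 9→10  emit P1@[72:76]
i=77 'b': node 10→1 (fail-walked)
i=78 'a': node 1→6 (fail-walked)

All matches (sorted): [[5,0],[11,1],[18,0],[25,0],[31,1],[36,1],[45,1],[53,0],[62,0],[71,1],[76,1]]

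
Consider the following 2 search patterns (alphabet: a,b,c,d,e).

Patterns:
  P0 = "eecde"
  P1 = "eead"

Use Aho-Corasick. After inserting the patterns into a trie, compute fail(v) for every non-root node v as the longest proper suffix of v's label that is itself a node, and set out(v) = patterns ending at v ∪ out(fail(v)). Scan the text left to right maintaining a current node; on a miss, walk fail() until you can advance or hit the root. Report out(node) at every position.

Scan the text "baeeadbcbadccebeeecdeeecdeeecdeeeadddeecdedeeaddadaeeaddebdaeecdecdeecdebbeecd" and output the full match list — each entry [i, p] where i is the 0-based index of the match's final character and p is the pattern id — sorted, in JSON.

Construct AC machine:
Trie (insert patterns):
  n0 'ε': e→1
  n1 'e': e→2
  n2 'ee': a→6 c→3
  n3 'eec': d→4
  n4 'eecd': e→5
  n5 'eecde': ·  ←P0
  n6 'eea': d→7
  n7 'eead': ·  ←P1

Failure links (BFS by depth):
  n1('e'): parent n0 fail=0; on 'e' 0 → fail=0;  out ∅∪∅=∅
  n2('ee'): parent n1 fail=0; on 'e' 0 → fail=1;  out ∅∪∅=∅
  n3('eec'): parent n2 fail=1; on 'c' 1→0 → fail=0;  out ∅∪∅=∅
  n6('eea'): parent n2 fail=1; on 'a' 1→0 → fail=0;  out ∅∪∅=∅
  n4('eecd'): parent n3 fail=0; on 'd' 0 → fail=0;  out ∅∪∅=∅
  n7('eead'): parent n6 fail=0; on 'd' 0 → fail=0;  out {1}∪∅={1}
  n5('eecde'): parent n4 fail=0; on 'e' 0 → fail=1;  out {0}∪∅={0}

Run:
[0] read 'b'  n0⇒n0
[1] read 'a'  n0⇒n0
[2] read 'e'  n0⇒n1
[3] read 'e'  n1⇒n2
[4] read 'a'  n2⇒n6
[5] read 'd'  n6⇒n7  → match P1@[2:5]
[6] read 'b'  n7⇒n0 ·f
[7] read 'c'  n0⇒n0
[8] read 'b'  n0⇒n0
[9] read 'a'  n0⇒n0
[10] read 'd'  n0⇒n0
[11] read 'c'  n0⇒n0
[12] read 'c'  n0⇒n0
[13] read 'e'  n0⇒n1
[14] read 'b'  n1⇒n0 ·f
[15] read 'e'  n0⇒n1
[16] read 'e'  n1⇒n2
[17] read 'e'  n2⇒n2 ·f
[18] read 'c'  n2⇒n3
[19] read 'd'  n3⇒n4
[20] read 'e'  n4⇒n5  → match P0@[16:20]
[21] read 'e'  n5⇒n2 ·f
[22] read 'e'  n2⇒n2 ·f
[23] read 'c'  n2⇒n3
[24] read 'd'  n3⇒n4
[25] read 'e'  n4⇒n5  → match P0@[21:25]
[26] read 'e'  n5⇒n2 ·f
[27] read 'e'  n2⇒n2 ·f
[28] read 'c'  n2⇒n3
[29] read 'd'  n3⇒n4
[30] read 'e'  n4⇒n5  → match P0@[26:30]
[31] read 'e'  n5⇒n2 ·f
[32] read 'e'  n2⇒n2 ·f
[33] read 'a'  n2⇒n6
[34] read 'd'  n6⇒n7  → match P1@[31:34]
[35] read 'd'  n7⇒n0 ·f
[36] read 'd'  n0⇒n0
[37] read 'e'  n0⇒n1
[38] read 'e'  n1⇒n2
[39] read 'c'  n2⇒n3
[40] read 'd'  n3⇒n4
[41] read 'e'  n4⇒n5  → match P0@[37:41]
[42] read 'd'  n5⇒n0 ·f
[43] read 'e'  n0⇒n1
[44] read 'e'  n1⇒n2
[45] read 'a'  n2⇒n6
[46] read 'd'  n6⇒n7  → match P1@[43:46]
[47] read 'd'  n7⇒n0 ·f
[48] read 'a'  n0⇒n0
[49] read 'd'  n0⇒n0
[50] read 'a'  n0⇒n0
[51] read 'e'  n0⇒n1
[52] read 'e'  n1⇒n2
[53] read 'a'  n2⇒n6
[54] read 'd'  n6⇒n7  → match P1@[51:54]
[55] read 'd'  n7⇒n0 ·f
[56] read 'e'  n0⇒n1
[57] read 'b'  n1⇒n0 ·f
[58] read 'd'  n0⇒n0
[59] read 'a'  n0⇒n0
[60] read 'e'  n0⇒n1
[61] read 'e'  n1⇒n2
[62] read 'c'  n2⇒n3
[63] read 'd'  n3⇒n4
[64] read 'e'  n4⇒n5  → match P0@[60:64]
[65] read 'c'  n5⇒n0 ·f
[66] read 'd'  n0⇒n0
[67] read 'e'  n0⇒n1
[68] read 'e'  n1⇒n2
[69] read 'c'  n2⇒n3
[70] read 'd'  n3⇒n4
[71] read 'e'  n4⇒n5  → match P0@[67:71]
[72] read 'b'  n5⇒n0 ·f
[73] read 'b'  n0⇒n0
[74] read 'e'  n0⇒n1
[75] read 'e'  n1⇒n2
[76] read 'c'  n2⇒n3
[77] read 'd'  n3⇒n4

Matches: [[5,1],[20,0],[25,0],[30,0],[34,1],[41,0],[46,1],[54,1],[64,0],[71,0]]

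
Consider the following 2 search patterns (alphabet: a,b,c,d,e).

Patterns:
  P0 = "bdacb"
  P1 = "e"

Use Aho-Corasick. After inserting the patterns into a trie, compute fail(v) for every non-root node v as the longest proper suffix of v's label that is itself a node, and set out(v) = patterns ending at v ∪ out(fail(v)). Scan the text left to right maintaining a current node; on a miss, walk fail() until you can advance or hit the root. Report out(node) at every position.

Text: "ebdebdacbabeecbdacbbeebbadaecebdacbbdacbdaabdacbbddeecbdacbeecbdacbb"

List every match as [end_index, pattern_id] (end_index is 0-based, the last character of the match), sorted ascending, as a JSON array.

Build:
Trie nodes:
  n0 'ε': b→1 e→6
  n1 'b': d→2
  n2 'bd': a→3
  n3 'bda': c→4
  n4 'bdac': b→5
  n5 'bdacb': ·  ←P0
  n6 'e': ·  ←P1

BFS fail/out derivation:
  fail(1) 'b': from fail(0)=0 chase 'b': 0 ⇒ 0;  out=∅∪out(0)=∅
  fail(6) 'e': from fail(0)=0 chase 'e': 0 ⇒ 0;  out={1}∪out(0)={1}
  fail(2) 'bd': from fail(1)=0 chase 'd': 0 ⇒ 0;  out=∅∪out(0)=∅
  fail(3) 'bda': from fail(2)=0 chase 'a': 0 ⇒ 0;  out=∅∪out(0)=∅
  fail(4) 'bdac': from fail(3)=0 chase 'c': 0 ⇒ 0;  out=∅∪out(0)=∅
  fail(5) 'bdacb': from fail(4)=0 chase 'b': 0 ⇒ 1;  out={0}∪out(1)={0}

Text stream:
pos 0 'e': at 6  ** P1@[0:0]
pos 1 'b': at 1 ·f
pos 2 'd': at 2
pos 3 'e': at 6 ·f  ** P1@[3:3]
pos 4 'b': at 1 ·f
pos 5 'd': at 2
pos 6 'a': at 3
pos 7 'c': at 4
pos 8 'b': at 5  ** P0@[4:8]
pos 9 'a': at 0 ·f
pos 10 'b': at 1
pos 11 'e': at 6 ·f  ** P1@[11:11]
pos 12 'e': at 6 ·f  ** P1@[12:12]
pos 13 'c': at 0 ·f
pos 14 'b': at 1
pos 15 'd': at 2
pos 16 'a': at 3
pos 17 'c': at 4
pos 18 'b': at 5  ** P0@[14:18]
pos 19 'b': at 1 ·f
pos 20 'e': at 6 ·f  ** P1@[20:20]
pos 21 'e': at 6 ·f  ** P1@[21:21]
pos 22 'b': at 1 ·f
pos 23 'b': at 1 ·f
pos 24 'a': at 0 ·f
pos 25 'd': at 0
pos 26 'a': at 0
pos 27 'e': at 6  ** P1@[27:27]
pos 28 'c': at 0 ·f
pos 29 'e': at 6  ** P1@[29:29]
pos 30 'b': at 1 ·f
pos 31 'd': at 2
pos 32 'a': at 3
pos 33 'c': at 4
pos 34 'b': at 5  ** P0@[30:34]
pos 35 'b': at 1 ·f
pos 36 'd': at 2
pos 37 'a': at 3
pos 38 'c': at 4
pos 39 'b': at 5  ** P0@[35:39]
pos 40 'd': at 2 ·f
pos 41 'a': at 3
pos 42 'a': at 0 ·f
pos 43 'b': at 1
pos 44 'd': at 2
pos 45 'a': at 3
pos 46 'c': at 4
pos 47 'b': at 5  ** P0@[43:47]
pos 48 'b': at 1 ·f
pos 49 'd': at 2
pos 50 'd': at 0 ·f
pos 51 'e': at 6  ** P1@[51:51]
pos 52 'e': at 6 ·f  ** P1@[52:52]
pos 53 'c': at 0 ·f
pos 54 'b': at 1
pos 55 'd': at 2
pos 56 'a': at 3
pos 57 'c': at 4
pos 58 'b': at 5  ** P0@[54:58]
pos 59 'e': at 6 ·f  ** P1@[59:59]
pos 60 'e': at 6 ·f  ** P1@[60:60]
pos 61 'c': at 0 ·f
pos 62 'b': at 1
pos 63 'd': at 2
pos 64 'a': at 3
pos 65 'c': at 4
pos 66 'b': at 5  ** P0@[62:66]
pos 67 'b': at 1 ·f

Result: [[0,1],[3,1],[8,0],[11,1],[12,1],[18,0],[20,1],[21,1],[27,1],[29,1],[34,0],[39,0],[47,0],[51,1],[52,1],[58,0],[59,1],[60,1],[66,0]]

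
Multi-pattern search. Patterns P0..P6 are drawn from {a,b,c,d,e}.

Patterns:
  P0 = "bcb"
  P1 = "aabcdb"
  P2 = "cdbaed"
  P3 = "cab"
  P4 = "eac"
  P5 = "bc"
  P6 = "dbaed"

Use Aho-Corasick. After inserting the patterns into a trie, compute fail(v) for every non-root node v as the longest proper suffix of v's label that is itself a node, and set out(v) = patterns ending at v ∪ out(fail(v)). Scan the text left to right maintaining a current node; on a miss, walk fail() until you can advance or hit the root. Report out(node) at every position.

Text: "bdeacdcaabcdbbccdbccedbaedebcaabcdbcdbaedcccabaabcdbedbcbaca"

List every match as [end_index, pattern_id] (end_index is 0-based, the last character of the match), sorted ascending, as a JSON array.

Build automaton:
Trie nodes:
  0='ε' goto a→4 b→1 c→10 d→21 e→18
  1='b' goto c→2
  2='bc' goto b→3  [P5 ends]
  3='bcb' goto ·  [P0 ends]
  4='a' goto a→5
  5='aa' goto b→6
  6='aab' goto c→7
  7='aabc' goto d→8
  8='aabcd' goto b→9
  9='aabcdb' goto ·  [P1 ends]
  10='c' goto a→16 d→11
  11='cd' goto b→12
  12='cdb' goto a→13
  13='cdba' goto e→14
  14='cdbae' goto d→15
  15='cdbaed' goto ·  [P2 ends]
  16='ca' goto b→17
  17='cab' goto ·  [P3 ends]
  18='e' goto a→19
  19='ea' goto c→20
  20='eac' goto ·  [P4 ends]
  21='d' goto b→22
  22='db' goto a→23
  23='dba' goto e→24
  24='dbae' goto d→25
  25='dbaed' goto ·  [P6 ends]

Failure links (BFS by depth):
  n1('b'): parent n0 fail=0; on 'b' 0 → fail=0;  out ∅∪∅=∅
  n4('a'): parent n0 fail=0; on 'a' 0 → fail=0;  out ∅∪∅=∅
  n10('c'): parent n0 fail=0; on 'c' 0 → fail=0;  out ∅∪∅=∅
  n18('e'): parent n0 fail=0; on 'e' 0 → fail=0;  out ∅∪∅=∅
  n21('d'): parent n0 fail=0; on 'd' 0 → fail=0;  out ∅∪∅=∅
  n2('bc'): parent n1 fail=0; on 'c' 0 → fail=10;  out {5}∪∅={5}
  n5('aa'): parent n4 fail=0; on 'a' 0 → fail=4;  out ∅∪∅=∅
  n11('cd'): parent n10 fail=0; on 'd' 0 → fail=21;  out ∅∪∅=∅
  n16('ca'): parent n10 fail=0; on 'a' 0 → fail=4;  out ∅∪∅=∅
  n19('ea'): parent n18 fail=0; on 'a' 0 → fail=4;  out ∅∪∅=∅
  n22('db'): parent n21 fail=0; on 'b' 0 → fail=1;  out ∅∪∅=∅
  n3('bcb'): parent n2 fail=10; on 'b' 10→0 → fail=1;  out {0}∪∅={0}
  n6('aab'): parent n5 fail=4; on 'b' 4→0 → fail=1;  out ∅∪∅=∅
  n12('cdb'): parent n11 fail=21; on 'b' 21 → fail=22;  out ∅∪∅=∅
  n17('cab'): parent n16 fail=4; on 'b' 4→0 → fail=1;  out {3}∪∅={3}
  n20('eac'): parent n19 fail=4; on 'c' 4→0 → fail=10;  out {4}∪∅={4}
  n23('dba'): parent n22 fail=1; on 'a' 1→0 → fail=4;  out ∅∪∅=∅
  n7('aabc'): parent n6 fail=1; on 'c' 1 → fail=2;  out ∅∪{5}={5}
  n13('cdba'): parent n12 fail=22; on 'a' 22 → fail=23;  out ∅∪∅=∅
  n24('dbae'): parent n23 fail=4; on 'e' 4→0 → fail=18;  out ∅∪∅=∅
  n8('aabcd'): parent n7 fail=2; on 'd' 2→10 → fail=11;  out ∅∪∅=∅
  n14('cdbae'): parent n13 fail=23; on 'e' 23 → fail=24;  out ∅∪∅=∅
  n25('dbaed'): parent n24 fail=18; on 'd' 18→0 → fail=21;  out {6}∪∅={6}
  n9('aabcdb'): parent n8 fail=11; on 'b' 11 → fail=12;  out {1}∪∅={1}
  n15('cdbaed'): parent n14 fail=24; on 'd' 24 → fail=25;  out {2}∪{6}={2,6}

Run:
pos 0 'b': at 1
pos 1 'd': at 21 ·f
pos 2 'e': at 18 ·f
pos 3 'a': at 19
pos 4 'c': at 20  emit P4@[2:4]
pos 5 'd': at 11 ·f
pos 6 'c': at 10 ·f
pos 7 'a': at 16
pos 8 'a': at 5 ·f
pos 9 'b': at 6
pos 10 'c': at 7  emit P5@[9:10]
pos 11 'd': at 8
pos 12 'b': at 9  emit P1@[7:12]
pos 13 'b': at 1 ·f
pos 14 'c': at 2  emit P5@[13:14]
pos 15 'c': at 10 ·f
pos 16 'd': at 11
pos 17 'b': at 12
pos 18 'c': at 2 ·f  emit P5@[17:18]
pos 19 'c': at 10 ·f
pos 20 'e': at 18 ·f
pos 21 'd': at 21 ·f
pos 22 'b': at 22
pos 23 'a': at 23
pos 24 'e': at 24
pos 25 'd': at 25  emit P6@[21:25]
pos 26 'e': at 18 ·f
pos 27 'b': at 1 ·f
pos 28 'c': at 2  emit P5@[27:28]
pos 29 'a': at 16 ·f
pos 30 'a': at 5 ·f
pos 31 'b': at 6
pos 32 'c': at 7  emit P5@[31:32]
pos 33 'd': at 8
pos 34 'b': at 9  emit P1@[29:34]
pos 35 'c': at 2 ·f  emit P5@[34:35]
pos 36 'd': at 11 ·f
pos 37 'b': at 12
pos 38 'a': at 13
pos 39 'e': at 14
pos 40 'd': at 15  emit P2@[35:40],P6@[36:40]
pos 41 'c': at 10 ·f
pos 42 'c': at 10 ·f
pos 43 'c': at 10 ·f
pos 44 'a': at 16
pos 45 'b': at 17  emit P3@[43:45]
pos 46 'a': at 4 ·f
pos 47 'a': at 5
pos 48 'b': at 6
pos 49 'c': at 7  emit P5@[48:49]
pos 50 'd': at 8
pos 51 'b': at 9  emit P1@[46:51]
pos 52 'e': at 18 ·f
pos 53 'd': at 21 ·f
pos 54 'b': at 22
pos 55 'c': at 2 ·f  emit P5@[54:55]
pos 56 'b': at 3  emit P0@[54:56]
pos 57 'a': at 4 ·f
pos 58 'c': at 10 ·f
pos 59 'a': at 16

All matches (sorted): [[4,4],[10,5],[12,1],[14,5],[18,5],[25,6],[28,5],[32,5],[34,1],[35,5],[40,2],[40,6],[45,3],[49,5],[51,1],[55,5],[56,0]]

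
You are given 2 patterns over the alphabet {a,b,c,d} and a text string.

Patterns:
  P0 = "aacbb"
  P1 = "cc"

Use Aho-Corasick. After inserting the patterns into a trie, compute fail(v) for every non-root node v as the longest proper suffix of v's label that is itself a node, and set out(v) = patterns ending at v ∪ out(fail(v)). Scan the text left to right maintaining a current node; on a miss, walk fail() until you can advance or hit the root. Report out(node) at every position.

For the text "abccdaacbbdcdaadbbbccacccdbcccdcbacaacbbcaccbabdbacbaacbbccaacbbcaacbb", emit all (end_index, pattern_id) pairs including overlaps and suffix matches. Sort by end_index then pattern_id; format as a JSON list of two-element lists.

Build automaton:
Trie nodes:
  0='ε' goto a→1 c→6
  1='a' goto a→2
  2='aa' goto c→3
  3='aac' goto b→4
  4='aacb' goto b→5
  5='aacbb' goto ·  [P0 ends]
  6='c' goto c→7
  7='cc' goto ·  [P1 ends]

Failure links (BFS by depth):
  n1('a'): parent n0 fail=0; on 'a' 0 → fail=0;  out ∅∪∅=∅
  n6('c'): parent n0 fail=0; on 'c' 0 → fail=0;  out ∅∪∅=∅
  n2('aa'): parent n1 fail=0; on 'a' 0 → fail=1;  out ∅∪∅=∅
  n7('cc'): parent n6 fail=0; on 'c' 0 → fail=6;  out {1}∪∅={1}
  n3('aac'): parent n2 fail=1; on 'c' 1→0 → fail=6;  out ∅∪∅=∅
  n4('aacb'): parent n3 fail=6; on 'b' 6→0 → fail=0;  out ∅∪∅=∅
  n5('aacbb'): parent n4 fail=0; on 'b' 0 → fail=0;  out {0}∪∅={0}

Run:
pos 0 'a': at 1
pos 1 'b': at 0 (via fail)
pos 2 'c': at 6
pos 3 'c': at 7  → match P1@[2:3]
pos 4 'd': at 0 (via fail)
pos 5 'a': at 1
pos 6 'a': at 2
pos 7 'c': at 3
pos 8 'b': at 4
pos 9 'b': at 5  → match P0@[5:9]
pos 10 'd': at 0 (via fail)
pos 11 'c': at 6
pos 12 'd': at 0 (via fail)
pos 13 'a': at 1
pos 14 'a': at 2
pos 15 'd': at 0 (via fail)
pos 16 'b': at 0
pos 17 'b': at 0
pos 18 'b': at 0
pos 19 'c': at 6
pos 20 'c': at 7  → match P1@[19:20]
pos 21 'a': at 1 (via fail)
pos 22 'c': at 6 (via fail)
pos 23 'c': at 7  → match P1@[22:23]
pos 24 'c': at 7 (via fail)  → match P1@[23:24]
pos 25 'd': at 0 (via fail)
pos 26 'b': at 0
pos 27 'c': at 6
pos 28 'c': at 7  → match P1@[27:28]
pos 29 'c': at 7 (via fail)  → match P1@[28:29]
pos 30 'd': at 0 (via fail)
pos 31 'c': at 6
pos 32 'b': at 0 (via fail)
pos 33 'a': at 1
pos 34 'c': at 6 (via fail)
pos 35 'a': at 1 (via fail)
pos 36 'a': at 2
pos 37 'c': at 3
pos 38 'b': at 4
pos 39 'b': at 5  → match P0@[35:39]
pos 40 'c': at 6 (via fail)
pos 41 'a': at 1 (via fail)
pos 42 'c': at 6 (via fail)
pos 43 'c': at 7  → match P1@[42:43]
pos 44 'b': at 0 (via fail)
pos 45 'a': at 1
pos 46 'b': at 0 (via fail)
pos 47 'd': at 0
pos 48 'b': at 0
pos 49 'a': at 1
pos 50 'c': at 6 (via fail)
pos 51 'b': at 0 (via fail)
pos 52 'a': at 1
pos 53 'a': at 2
pos 54 'c': at 3
pos 55 'b': at 4
pos 56 'b': at 5  → match P0@[52:56]
pos 57 'c': at 6 (via fail)
pos 58 'c': at 7  → match P1@[57:58]
pos 59 'a': at 1 (via fail)
pos 60 'a': at 2
pos 61 'c': at 3
pos 62 'b': at 4
pos 63 'b': at 5  → match P0@[59:63]
pos 64 'c': at 6 (via fail)
pos 65 'a': at 1 (via fail)
pos 66 'a': at 2
pos 67 'c': at 3
pos 68 'b': at 4
pos 69 'b': at 5  → match P0@[65:69]

Matches: [[3,1],[9,0],[20,1],[23,1],[24,1],[28,1],[29,1],[39,0],[43,1],[56,0],[58,1],[63,0],[69,0]]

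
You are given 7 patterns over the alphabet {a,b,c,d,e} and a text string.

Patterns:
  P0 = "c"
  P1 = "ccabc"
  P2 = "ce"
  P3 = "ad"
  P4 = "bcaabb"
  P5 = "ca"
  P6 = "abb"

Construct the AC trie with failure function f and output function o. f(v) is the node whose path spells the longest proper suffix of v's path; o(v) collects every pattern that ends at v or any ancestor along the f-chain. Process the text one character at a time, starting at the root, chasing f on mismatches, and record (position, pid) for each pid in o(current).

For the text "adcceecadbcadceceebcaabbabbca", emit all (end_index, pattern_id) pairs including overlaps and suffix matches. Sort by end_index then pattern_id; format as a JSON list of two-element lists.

Build:
Trie (insert patterns):
  n0 'ε': a→7 b→9 c→1
  n1 'c': a→15 c→2 e→6  [P0 ends]
  n2 'cc': a→3
  n3 'cca': b→4
  n4 'ccab': c→5
  n5 'ccabc': ·  [P1 ends]
  n6 'ce': ·  [P2 ends]
  n7 'a': b→16 d→8
  n8 'ad': ·  [P3 ends]
  n9 'b': c→10
  n10 'bc': a→11
  n11 'bca': a→12
  n12 'bcaa': b→13
  n13 'bcaab': b→14
  n14 'bcaabb': ·  [P4 ends]
  n15 'ca': ·  [P5 ends]
  n16 'ab': b→17
  n17 'abb': ·  [P6 ends]

Failure links (BFS by depth):
  n1('c'): parent n0 fail=0; on 'c' 0 → fail=0;  out {0}∪∅={0}
  n7('a'): parent n0 fail=0; on 'a' 0 → fail=0;  out ∅∪∅=∅
  n9('b'): parent n0 fail=0; on 'b' 0 → fail=0;  out ∅∪∅=∅
  n2('cc'): parent n1 fail=0; on 'c' 0 → fail=1;  out ∅∪{0}={0}
  n6('ce'): parent n1 fail=0; on 'e' 0 → fail=0;  out {2}∪∅={2}
  n8('ad'): parent n7 fail=0; on 'd' 0 → fail=0;  out {3}∪∅={3}
  n10('bc'): parent n9 fail=0; on 'c' 0 → fail=1;  out ∅∪{0}={0}
  n15('ca'): parent n1 fail=0; on 'a' 0 → fail=7;  out {5}∪∅={5}
  n16('ab'): parent n7 fail=0; on 'b' 0 → fail=9;  out ∅∪∅=∅
  n3('cca'): parent n2 fail=1; on 'a' 1 → fail=15;  out ∅∪{5}={5}
  n11('bca'): parent n10 fail=1; on 'a' 1 → fail=15;  out ∅∪{5}={5}
  n17('abb'): parent n16 fail=9; on 'b' 9→0 → fail=9;  out {6}∪∅={6}
  n4('ccab'): parent n3 fail=15; on 'b' 15→7 → fail=16;  out ∅∪∅=∅
  n12('bcaa'): parent n11 fail=15; on 'a' 15→7→0 → fail=7;  out ∅∪∅=∅
  n5('ccabc'): parent n4 fail=16; on 'c' 16→9 → fail=10;  out {1}∪{0}={0,1}
  n13('bcaab'): parent n12 fail=7; on 'b' 7 → fail=16;  out ∅∪∅=∅
  n14('bcaabb'): parent n13 fail=16; on 'b' 16 → fail=17;  out {4}∪{6}={4,6}

Scan:
i=0 'a': node 0→7
i=1 'd': node 7→8  → match P3@[0:1]
i=2 'c': node 8→1 (via fail)  → match P0@[2:2]
i=3 'c': node 1→2  → match P0@[3:3]
i=4 'e': node 2→6 (via fail)  → match P2@[3:4]
i=5 'e': node 6→0 (via fail)
i=6 'c': node 0→1  → match P0@[6:6]
i=7 'a': node 1→15  → match P5@[6:7]
i=8 'd': node 15→8 (via fail)  → match P3@[7:8]
i=9 'b': node 8→9 (via fail)
i=10 'c': node 9→10  → match P0@[10:10]
i=11 'a': node 10→11  → match P5@[10:11]
i=12 'd': node 11→8 (via fail)  → match P3@[11:12]
i=13 'c': node 8→1 (via fail)  → match P0@[13:13]
i=14 'e': node 1→6  → match P2@[13:14]
i=15 'c': node 6→1 (via fail)  → match P0@[15:15]
i=16 'e': node 1→6  → match P2@[15:16]
i=17 'e': node 6→0 (via fail)
i=18 'b': node 0→9
i=19 'c': node 9→10  → match P0@[19:19]
i=20 'a': node 10→11  → match P5@[19:20]
i=21 'a': node 11→12
i=22 'b': node 12→13
i=23 'b': node 13→14  → match P4@[18:23],P6@[21:23]
i=24 'a': node 14→7 (via fail)
i=25 'b': node 7→16
i=26 'b': node 16→17  → match P6@[24:26]
i=27 'c': node 17→10 (via fail)  → match P0@[27:27]
i=28 'a': node 10→11  → match P5@[27:28]

All matches (sorted): [[1,3],[2,0],[3,0],[4,2],[6,0],[7,5],[8,3],[10,0],[11,5],[12,3],[13,0],[14,2],[15,0],[16,2],[19,0],[20,5],[23,4],[23,6],[26,6],[27,0],[28,5]]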